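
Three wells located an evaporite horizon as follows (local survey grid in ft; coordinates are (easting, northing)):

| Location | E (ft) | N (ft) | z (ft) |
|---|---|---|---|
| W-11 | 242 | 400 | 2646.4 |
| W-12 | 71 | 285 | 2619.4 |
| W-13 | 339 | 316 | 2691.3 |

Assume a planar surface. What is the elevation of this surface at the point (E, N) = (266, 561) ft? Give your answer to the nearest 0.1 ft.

Let the plane be z = a·E + b·N + c.
W-12−W-11: −171a − 115b = −27;  W-13−W-11: 97a − 84b = 44.9.
Solving gives a = 0.29121, b = −0.19824.
Then c = 2646.4 − a·242 − b·400 = 2655.22.
At (266, 561): z = 77.5 − 111.2 + 2655.22 = 2621.5 ft.

2621.5 ft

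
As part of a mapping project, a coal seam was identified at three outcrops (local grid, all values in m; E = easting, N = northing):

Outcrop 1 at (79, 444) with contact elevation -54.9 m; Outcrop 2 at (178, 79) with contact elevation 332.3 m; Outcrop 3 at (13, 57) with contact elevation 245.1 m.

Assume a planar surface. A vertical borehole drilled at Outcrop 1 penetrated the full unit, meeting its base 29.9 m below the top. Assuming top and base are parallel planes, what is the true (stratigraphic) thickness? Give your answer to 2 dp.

Two edge vectors: Outcrop 1→Outcrop 2 = (99, -365, 387.2), Outcrop 1→Outcrop 3 = (-66, -387, 300).
Normal n = (Outcrop 1→Outcrop 2) × (Outcrop 1→Outcrop 3) = (40346.4, -55255.2, -62403).
So ∂z/∂E = −n_x/n_z = 0.64655 and ∂z/∂N = −n_y/n_z = −0.88546.
|∇z| = √(a²+b²) = 1.09638, so dip δ = arctan(1.09638) = 47.63°.
True thickness = vertical thickness × cos δ = 29.9 × cos 47.63° = 20.15 m.

20.15 m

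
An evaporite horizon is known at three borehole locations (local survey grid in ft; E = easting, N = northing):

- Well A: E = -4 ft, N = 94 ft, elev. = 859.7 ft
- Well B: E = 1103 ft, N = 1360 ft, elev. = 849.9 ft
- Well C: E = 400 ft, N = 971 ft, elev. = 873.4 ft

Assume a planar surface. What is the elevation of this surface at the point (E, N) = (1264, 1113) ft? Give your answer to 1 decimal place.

Let the plane be z = a·E + b·N + c.
Well B−Well A: 1107a + 1266b = −9.8;  Well C−Well A: 404a + 877b = 13.7.
Solving gives a = −0.056465, b = 0.041633.
Then c = 859.7 − a·-4 − b·94 = 855.56.
At (1264, 1113): z = −71.4 + 46.3 + 855.56 = 830.5 ft.

830.5 ft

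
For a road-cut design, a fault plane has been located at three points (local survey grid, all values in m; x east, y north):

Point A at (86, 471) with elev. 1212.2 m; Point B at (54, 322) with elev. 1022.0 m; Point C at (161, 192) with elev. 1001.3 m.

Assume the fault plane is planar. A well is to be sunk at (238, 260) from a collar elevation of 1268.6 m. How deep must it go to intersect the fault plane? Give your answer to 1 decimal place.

Let the plane be z = a·x + b·y + c.
Point B−Point A: −32a − 149b = −190.2;  Point C−Point A: 75a − 279b = −210.9.
Solving gives a = 1.07654, b = 1.04531.
Then c = 1212.2 − a·86 − b·471 = 627.28.
At (238, 260): z_contact = 256.22 + 271.78 + 627.28 = 1155.27 m.
Depth below ground = 1268.6 − 1155.27 = 113.3 m.

113.3 m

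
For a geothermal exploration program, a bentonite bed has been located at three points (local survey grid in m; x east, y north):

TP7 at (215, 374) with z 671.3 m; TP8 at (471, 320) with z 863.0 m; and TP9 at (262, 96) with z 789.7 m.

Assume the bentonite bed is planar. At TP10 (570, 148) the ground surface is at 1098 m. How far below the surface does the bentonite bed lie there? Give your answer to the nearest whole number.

114 m

Let the plane be z = a·x + b·y + c.
TP8−TP7: 256a − 54b = 191.7;  TP9−TP7: 47a − 278b = 118.4.
Solving gives a = 0.68336, b = −0.31037.
Then c = 671.3 − a·215 − b·374 = 640.45.
At (570, 148): z_contact = 389.5 − 45.9 + 640.45 = 984.0 m.
Depth below ground = 1098 − 984.0 = 114 m.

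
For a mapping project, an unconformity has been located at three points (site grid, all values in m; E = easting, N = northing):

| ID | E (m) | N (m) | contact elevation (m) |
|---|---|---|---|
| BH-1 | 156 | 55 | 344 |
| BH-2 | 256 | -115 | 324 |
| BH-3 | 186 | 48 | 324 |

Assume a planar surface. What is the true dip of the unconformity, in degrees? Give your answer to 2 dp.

38.88°

Let the plane be z = a·E + b·N + c.
BH-2−BH-1: 100a − 170b = −20;  BH-3−BH-1: 30a − 7b = −20.
Solving gives a = −0.74091, b = −0.31818.
Gradient magnitude |∇z| = √(a² + b²) = √(0.54895 + 0.10124) = 0.80634.
True dip = arctan(0.80634) = 38.88°, dipping toward ENE (azimuth ≈ 067°).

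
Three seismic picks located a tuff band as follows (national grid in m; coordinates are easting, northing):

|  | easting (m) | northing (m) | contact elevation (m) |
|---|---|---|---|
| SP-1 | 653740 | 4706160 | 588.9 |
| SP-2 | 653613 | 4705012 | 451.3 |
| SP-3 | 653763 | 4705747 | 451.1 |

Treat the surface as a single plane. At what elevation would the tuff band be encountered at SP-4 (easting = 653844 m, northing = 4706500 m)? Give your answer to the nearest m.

544 m

Let the plane be z = a·easting + b·northing + c.
SP-2−SP-1: −127a − 1148b = −137.6;  SP-3−SP-1: 23a − 413b = −137.8.
Solving gives a = −1.28546826, b = 0.26206835.
Then c = 588.9 − a·653740 − b·4706160 = −392384.68.
At (653844, 4706500): z = −840495.7 + 1233424.7 − 392384.68 = 544.3 m.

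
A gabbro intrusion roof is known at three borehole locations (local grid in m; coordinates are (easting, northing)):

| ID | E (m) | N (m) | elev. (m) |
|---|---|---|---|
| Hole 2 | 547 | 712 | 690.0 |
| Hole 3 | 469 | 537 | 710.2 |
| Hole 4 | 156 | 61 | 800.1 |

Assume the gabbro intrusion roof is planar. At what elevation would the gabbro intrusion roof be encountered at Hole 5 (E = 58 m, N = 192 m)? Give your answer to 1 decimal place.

839.2 m

Let the plane be z = a·E + b·N + c.
Hole 3−Hole 2: −78a − 175b = 20.2;  Hole 4−Hole 2: −391a − 651b = 110.1.
Solving gives a = −0.34665, b = 0.03908.
Then c = 690 − a·547 − b·712 = 851.79.
At (58, 192): z = −20.1 + 7.5 + 851.79 = 839.2 m.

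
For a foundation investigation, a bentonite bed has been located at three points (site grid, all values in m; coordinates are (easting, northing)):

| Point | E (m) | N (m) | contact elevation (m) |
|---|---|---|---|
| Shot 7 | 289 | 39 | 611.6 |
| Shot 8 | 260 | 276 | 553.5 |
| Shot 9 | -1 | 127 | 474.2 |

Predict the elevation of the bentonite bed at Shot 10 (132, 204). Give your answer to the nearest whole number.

514 m

Two edge vectors: Shot 7→Shot 8 = (-29, 237, -58.1), Shot 7→Shot 9 = (-290, 88, -137.4).
Normal n = (Shot 7→Shot 8) × (Shot 7→Shot 9) = (-27451, 12864.4, 66178).
So ∂z/∂E = −n_x/n_z = 0.41481 and ∂z/∂N = −n_y/n_z = −0.19439.
Intercept c from Shot 7: 611.6 − 119.88 + 7.58 = 499.30.
At (132, 204): z = 54.8 − 39.7 + 499.30 = 514.4 m.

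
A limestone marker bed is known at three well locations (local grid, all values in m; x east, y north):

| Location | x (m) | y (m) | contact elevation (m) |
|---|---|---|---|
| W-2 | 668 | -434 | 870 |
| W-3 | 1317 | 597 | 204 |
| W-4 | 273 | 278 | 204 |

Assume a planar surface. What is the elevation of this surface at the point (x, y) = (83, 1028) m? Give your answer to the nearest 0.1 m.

Two edge vectors: W-2→W-3 = (649, 1031, -666), W-2→W-4 = (-395, 712, -666).
Normal n = (W-2→W-3) × (W-2→W-4) = (-212454, 695304, 869333).
So ∂z/∂x = −n_x/n_z = 0.244387 and ∂z/∂y = −n_y/n_z = −0.799813.
Intercept c from W-2: 870 − 163.25 − 347.12 = 359.63.
At (83, 1028): z = 20.3 − 822.2 + 359.63 = -442.3 m.

-442.3 m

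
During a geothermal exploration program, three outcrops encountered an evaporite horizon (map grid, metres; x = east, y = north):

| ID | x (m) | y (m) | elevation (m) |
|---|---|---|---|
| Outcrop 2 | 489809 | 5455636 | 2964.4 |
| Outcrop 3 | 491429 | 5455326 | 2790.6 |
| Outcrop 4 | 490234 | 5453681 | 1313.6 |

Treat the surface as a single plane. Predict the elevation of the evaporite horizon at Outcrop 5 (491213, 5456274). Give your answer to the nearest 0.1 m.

Two edge vectors: Outcrop 2→Outcrop 3 = (1620, -310, -173.8), Outcrop 2→Outcrop 4 = (425, -1955, -1650.8).
Normal n = (Outcrop 2→Outcrop 3) × (Outcrop 2→Outcrop 4) = (171969, 2600431, -3035350).
So ∂z/∂x = −n_x/n_z = 0.056655410 and ∂z/∂y = −n_y/n_z = 0.856715371.
Intercept c from Outcrop 2: 2964.4 − 27750.33 − 4673927.22 = −4698713.15.
At (491213, 5456274): z = 27829.9 + 4674473.8 − 4698713.15 = 3590.5 m.

3590.5 m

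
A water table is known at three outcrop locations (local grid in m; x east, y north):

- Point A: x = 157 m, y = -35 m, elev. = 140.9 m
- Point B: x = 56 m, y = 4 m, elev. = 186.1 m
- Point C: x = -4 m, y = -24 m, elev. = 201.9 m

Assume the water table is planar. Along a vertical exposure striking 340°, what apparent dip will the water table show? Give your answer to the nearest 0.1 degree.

Let the plane be z = a·x + b·y + c.
Point B−Point A: −101a + 39b = 45.2;  Point C−Point A: −161a + 11b = 61.
Solving gives a = −0.36413, b = 0.21598.
Unit vector along 340° is (sin 340°, cos 340°) = (-0.3420, 0.9397).
Slope in that direction = a·(-0.3420) + b·(0.9397) = 0.32750.
Apparent dip = arctan|0.32750| = 18.1° (true dip is 22.9°, so apparent ≤ true as expected).

18.1°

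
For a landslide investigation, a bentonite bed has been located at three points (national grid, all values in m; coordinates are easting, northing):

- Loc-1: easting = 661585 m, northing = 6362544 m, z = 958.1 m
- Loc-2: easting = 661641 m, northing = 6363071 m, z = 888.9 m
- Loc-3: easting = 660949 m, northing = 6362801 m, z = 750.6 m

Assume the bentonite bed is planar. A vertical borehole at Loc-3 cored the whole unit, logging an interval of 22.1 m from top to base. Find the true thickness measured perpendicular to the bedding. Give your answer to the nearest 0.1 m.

21.1 m

Let the plane be z = a·easting + b·northing + c.
Loc-2−Loc-1: 56a + 527b = −69.2;  Loc-3−Loc-1: −636a + 257b = −207.5.
Solving gives a = 0.26195, b = −0.15914.
|∇z| = √(a²+b²) = 0.30650, so dip δ = arctan(0.30650) = 17.04°.
True thickness = vertical thickness × cos δ = 22.1 × cos 17.04° = 21.1 m.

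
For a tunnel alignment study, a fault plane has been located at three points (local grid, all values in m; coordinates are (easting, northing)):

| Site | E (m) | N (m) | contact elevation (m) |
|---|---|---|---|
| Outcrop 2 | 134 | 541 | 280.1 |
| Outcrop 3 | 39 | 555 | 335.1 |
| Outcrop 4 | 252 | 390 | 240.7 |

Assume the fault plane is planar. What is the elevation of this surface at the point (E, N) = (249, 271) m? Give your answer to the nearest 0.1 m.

Two edge vectors: Outcrop 2→Outcrop 3 = (-95, 14, 55), Outcrop 2→Outcrop 4 = (118, -151, -39.4).
Normal n = (Outcrop 2→Outcrop 3) × (Outcrop 2→Outcrop 4) = (7753.4, 2747, 12693).
So ∂z/∂E = −n_x/n_z = −0.61084 and ∂z/∂N = −n_y/n_z = −0.21642.
Intercept c from Outcrop 2: 280.1 + 81.85 + 117.08 = 479.04.
At (249, 271): z = −152.1 − 58.6 + 479.04 = 268.3 m.

268.3 m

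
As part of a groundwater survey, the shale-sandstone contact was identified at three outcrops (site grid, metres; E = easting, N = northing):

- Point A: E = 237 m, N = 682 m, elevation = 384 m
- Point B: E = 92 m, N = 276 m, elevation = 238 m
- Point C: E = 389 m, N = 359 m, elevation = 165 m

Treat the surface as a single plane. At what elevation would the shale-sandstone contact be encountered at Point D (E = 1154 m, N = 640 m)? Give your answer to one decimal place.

10.4 m

Let the plane be z = a·E + b·N + c.
Point B−Point A: −145a − 406b = −146;  Point C−Point A: 152a − 323b = −219.
Solving gives a = −0.384681, b = 0.496992.
Then c = 384 − a·237 − b·682 = 136.22.
At (1154, 640): z = −443.9 + 318.1 + 136.22 = 10.4 m.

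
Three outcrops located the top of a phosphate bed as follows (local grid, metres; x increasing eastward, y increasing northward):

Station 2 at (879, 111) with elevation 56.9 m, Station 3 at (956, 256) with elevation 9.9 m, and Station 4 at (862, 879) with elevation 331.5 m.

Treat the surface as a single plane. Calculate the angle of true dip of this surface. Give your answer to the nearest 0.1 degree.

51.9°

Two edge vectors: Station 2→Station 3 = (77, 145, -47), Station 2→Station 4 = (-17, 768, 274.6).
Normal n = (Station 2→Station 3) × (Station 2→Station 4) = (75913, -20345.2, 61601).
So ∂z/∂x = −n_x/n_z = −1.23233 and ∂z/∂y = −n_y/n_z = 0.33027.
Gradient magnitude |∇z| = √(a² + b²) = √(1.51865 + 0.10908) = 1.27582.
True dip = arctan(1.27582) = 51.9°, dipping toward ESE (azimuth ≈ 105°).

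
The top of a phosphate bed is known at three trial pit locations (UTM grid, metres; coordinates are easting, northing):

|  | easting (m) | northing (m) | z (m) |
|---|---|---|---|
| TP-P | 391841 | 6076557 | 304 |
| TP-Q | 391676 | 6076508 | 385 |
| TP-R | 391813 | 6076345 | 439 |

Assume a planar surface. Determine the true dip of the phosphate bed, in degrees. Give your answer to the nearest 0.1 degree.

33.9°

Let the plane be z = a·easting + b·northing + c.
TP-Q−TP-P: −165a − 49b = 81;  TP-R−TP-P: −28a − 212b = 135.
Solving gives a = −0.31412, b = −0.59530.
Gradient magnitude |∇z| = √(a² + b²) = √(0.09867 + 0.35439) = 0.67310.
True dip = arctan(0.67310) = 33.9°, dipping toward NNE (azimuth ≈ 028°).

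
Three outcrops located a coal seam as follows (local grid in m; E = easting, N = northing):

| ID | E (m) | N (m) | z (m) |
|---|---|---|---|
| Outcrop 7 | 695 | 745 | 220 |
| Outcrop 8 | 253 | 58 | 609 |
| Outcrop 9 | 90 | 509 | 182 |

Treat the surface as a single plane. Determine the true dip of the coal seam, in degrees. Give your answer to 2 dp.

Let the plane be z = a·E + b·N + c.
Outcrop 8−Outcrop 7: −442a − 687b = 389;  Outcrop 9−Outcrop 7: −605a − 236b = −38.
Solving gives a = 0.37874, b = −0.80990.
Gradient magnitude |∇z| = √(a² + b²) = √(0.14344 + 0.65594) = 0.89408.
True dip = arctan(0.89408) = 41.80°, dipping toward NNW (azimuth ≈ 335°).

41.80°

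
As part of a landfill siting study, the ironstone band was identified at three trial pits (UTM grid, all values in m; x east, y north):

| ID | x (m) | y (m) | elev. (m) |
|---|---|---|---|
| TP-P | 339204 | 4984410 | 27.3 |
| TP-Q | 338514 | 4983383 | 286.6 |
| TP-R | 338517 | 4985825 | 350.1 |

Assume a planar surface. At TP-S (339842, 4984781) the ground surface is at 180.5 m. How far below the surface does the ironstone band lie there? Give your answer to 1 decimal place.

Let the plane be z = a·x + b·y + c.
TP-Q−TP-P: −690a − 1027b = 259.3;  TP-R−TP-P: −687a + 1415b = 322.8.
Solving gives a = −0.415259834, b = 0.026513423.
Then c = 27.3 − a·339204 − b·4984410 = 8731.32.
At (339842, 4984781): z_contact = −141122.73 + 132163.61 + 8731.32 = -227.80 m.
Depth below ground = 180.5 − (-227.80) = 408.3 m.

408.3 m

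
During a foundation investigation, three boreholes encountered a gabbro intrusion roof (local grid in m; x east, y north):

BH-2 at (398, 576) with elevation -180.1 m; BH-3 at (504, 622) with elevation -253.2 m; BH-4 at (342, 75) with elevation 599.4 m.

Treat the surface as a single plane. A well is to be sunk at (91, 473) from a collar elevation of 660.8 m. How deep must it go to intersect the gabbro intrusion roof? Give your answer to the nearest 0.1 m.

676.2 m

Two edge vectors: BH-2→BH-3 = (106, 46, -73.1), BH-2→BH-4 = (-56, -501, 779.5).
Normal n = (BH-2→BH-3) × (BH-2→BH-4) = (-766.1, -78533.4, -50530).
So ∂z/∂x = −n_x/n_z = −0.01516 and ∂z/∂y = −n_y/n_z = −1.55419.
Intercept c from BH-2: -180.1 + 6.03 + 895.22 = 721.15.
At (91, 473): z_contact = −1.38 − 735.13 + 721.15 = -15.36 m.
Depth below ground = 660.8 − (-15.36) = 676.2 m.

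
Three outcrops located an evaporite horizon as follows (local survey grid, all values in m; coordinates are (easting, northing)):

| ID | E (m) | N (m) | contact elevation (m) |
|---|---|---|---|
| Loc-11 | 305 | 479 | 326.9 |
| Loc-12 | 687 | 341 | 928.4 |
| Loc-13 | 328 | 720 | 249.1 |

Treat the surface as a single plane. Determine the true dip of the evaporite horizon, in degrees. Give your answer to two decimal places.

Two edge vectors: Loc-11→Loc-12 = (382, -138, 601.5), Loc-11→Loc-13 = (23, 241, -77.8).
Normal n = (Loc-11→Loc-12) × (Loc-11→Loc-13) = (-134225.1, 43554.1, 95236).
So ∂z/∂E = −n_x/n_z = 1.40939 and ∂z/∂N = −n_y/n_z = −0.45733.
Gradient magnitude |∇z| = √(a² + b²) = √(1.98639 + 0.20915) = 1.48174.
True dip = arctan(1.48174) = 55.99°, dipping toward WNW (azimuth ≈ 288°).

55.99°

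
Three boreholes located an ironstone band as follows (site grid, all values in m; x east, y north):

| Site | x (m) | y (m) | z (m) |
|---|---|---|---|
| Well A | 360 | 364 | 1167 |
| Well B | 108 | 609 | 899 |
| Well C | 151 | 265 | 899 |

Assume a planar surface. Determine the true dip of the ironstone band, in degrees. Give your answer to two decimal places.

Two edge vectors: Well A→Well B = (-252, 245, -268), Well A→Well C = (-209, -99, -268).
Normal n = (Well A→Well B) × (Well A→Well C) = (-92192, -11524, 76153).
So ∂z/∂x = −n_x/n_z = 1.21062 and ∂z/∂y = −n_y/n_z = 0.15133.
Gradient magnitude |∇z| = √(a² + b²) = √(1.46559 + 0.02290) = 1.22004.
True dip = arctan(1.22004) = 50.66°, dipping toward W (azimuth ≈ 263°).

50.66°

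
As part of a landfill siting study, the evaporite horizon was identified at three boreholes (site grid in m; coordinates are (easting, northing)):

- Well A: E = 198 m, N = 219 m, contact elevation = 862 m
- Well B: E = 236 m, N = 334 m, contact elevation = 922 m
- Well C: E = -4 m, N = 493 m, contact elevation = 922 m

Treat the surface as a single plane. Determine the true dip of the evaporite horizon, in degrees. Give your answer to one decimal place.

27.2°

Let the plane be z = a·E + b·N + c.
Well B−Well A: 38a + 115b = 60;  Well C−Well A: −202a + 274b = 60.
Solving gives a = 0.28357, b = 0.42804.
Gradient magnitude |∇z| = √(a² + b²) = √(0.08041 + 0.18322) = 0.51345.
True dip = arctan(0.51345) = 27.2°, dipping toward SSW (azimuth ≈ 214°).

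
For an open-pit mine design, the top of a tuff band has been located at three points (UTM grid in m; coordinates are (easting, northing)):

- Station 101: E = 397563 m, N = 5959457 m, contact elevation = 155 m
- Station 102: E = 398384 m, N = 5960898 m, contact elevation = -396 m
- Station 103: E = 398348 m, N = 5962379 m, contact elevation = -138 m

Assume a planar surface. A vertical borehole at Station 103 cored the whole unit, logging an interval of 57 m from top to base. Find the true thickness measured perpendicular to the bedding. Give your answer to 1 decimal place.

41.3 m

Two edge vectors: Station 101→Station 102 = (821, 1441, -551), Station 101→Station 103 = (785, 2922, -293).
Normal n = (Station 101→Station 102) × (Station 101→Station 103) = (1187809, -191982, 1267777).
So ∂z/∂E = −n_x/n_z = −0.93692 and ∂z/∂N = −n_y/n_z = 0.15143.
|∇z| = √(a²+b²) = 0.94908, so dip δ = arctan(0.94908) = 43.50°.
True thickness = vertical thickness × cos δ = 57 × cos 43.50° = 41.3 m.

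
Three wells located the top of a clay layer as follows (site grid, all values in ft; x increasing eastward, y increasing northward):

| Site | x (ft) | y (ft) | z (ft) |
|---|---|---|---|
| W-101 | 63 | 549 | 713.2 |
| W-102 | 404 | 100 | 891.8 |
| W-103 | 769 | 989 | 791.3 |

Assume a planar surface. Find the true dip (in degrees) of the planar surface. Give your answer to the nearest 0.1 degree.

17.9°

Let the plane be z = a·x + b·y + c.
W-102−W-101: 341a − 449b = 178.6;  W-103−W-101: 706a + 440b = 78.1.
Solving gives a = 0.24335, b = −0.21296.
Gradient magnitude |∇z| = √(a² + b²) = √(0.05922 + 0.04535) = 0.32337.
True dip = arctan(0.32337) = 17.9°, dipping toward NW (azimuth ≈ 311°).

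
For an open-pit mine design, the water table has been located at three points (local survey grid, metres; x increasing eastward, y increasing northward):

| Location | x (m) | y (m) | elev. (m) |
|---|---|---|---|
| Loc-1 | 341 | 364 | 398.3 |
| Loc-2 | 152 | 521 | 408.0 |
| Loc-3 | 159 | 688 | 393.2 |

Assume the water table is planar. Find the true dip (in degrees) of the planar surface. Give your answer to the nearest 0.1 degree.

8.4°

Let the plane be z = a·x + b·y + c.
Loc-2−Loc-1: −189a + 157b = 9.7;  Loc-3−Loc-1: −182a + 324b = −5.1.
Solving gives a = −0.12074, b = −0.08356.
Gradient magnitude |∇z| = √(a² + b²) = √(0.01458 + 0.00698) = 0.14683.
True dip = arctan(0.14683) = 8.4°, dipping toward NE (azimuth ≈ 055°).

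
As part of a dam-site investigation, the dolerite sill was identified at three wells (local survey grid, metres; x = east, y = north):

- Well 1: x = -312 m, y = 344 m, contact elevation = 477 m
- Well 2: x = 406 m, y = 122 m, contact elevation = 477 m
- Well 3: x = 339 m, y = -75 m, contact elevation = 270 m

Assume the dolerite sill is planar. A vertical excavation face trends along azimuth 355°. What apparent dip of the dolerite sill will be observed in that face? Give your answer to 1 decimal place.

42.7°

Two edge vectors: Well 1→Well 2 = (718, -222, 0), Well 1→Well 3 = (651, -419, -207).
Normal n = (Well 1→Well 2) × (Well 1→Well 3) = (45954, 148626, -156320).
So ∂z/∂x = −n_x/n_z = 0.29397 and ∂z/∂y = −n_y/n_z = 0.95078.
Unit vector along 355° is (sin 355°, cos 355°) = (-0.0872, 0.9962).
Slope in that direction = a·(-0.0872) + b·(0.9962) = 0.92154.
Apparent dip = arctan|0.92154| = 42.7° (true dip is 44.9°, so apparent ≤ true as expected).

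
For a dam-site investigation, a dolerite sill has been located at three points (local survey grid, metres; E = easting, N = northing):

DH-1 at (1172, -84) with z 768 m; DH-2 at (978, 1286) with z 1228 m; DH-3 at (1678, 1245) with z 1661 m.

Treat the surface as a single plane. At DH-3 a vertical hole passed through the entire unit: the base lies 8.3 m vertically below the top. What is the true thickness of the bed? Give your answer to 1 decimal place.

6.6 m

Two edge vectors: DH-1→DH-2 = (-194, 1370, 460), DH-1→DH-3 = (506, 1329, 893).
Normal n = (DH-1→DH-2) × (DH-1→DH-3) = (612070, 406002, -951046).
So ∂z/∂E = −n_x/n_z = 0.64358 and ∂z/∂N = −n_y/n_z = 0.42690.
|∇z| = √(a²+b²) = 0.77229, so dip δ = arctan(0.77229) = 37.68°.
True thickness = vertical thickness × cos δ = 8.3 × cos 37.68° = 6.6 m.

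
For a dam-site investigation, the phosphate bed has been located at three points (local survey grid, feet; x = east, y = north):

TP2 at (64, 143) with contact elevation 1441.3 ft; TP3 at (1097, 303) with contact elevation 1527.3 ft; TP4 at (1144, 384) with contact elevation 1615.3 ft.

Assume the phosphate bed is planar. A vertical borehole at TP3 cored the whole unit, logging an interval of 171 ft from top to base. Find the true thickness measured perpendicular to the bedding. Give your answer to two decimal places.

112.52 ft

Two edge vectors: TP2→TP3 = (1033, 160, 86), TP2→TP4 = (1080, 241, 174).
Normal n = (TP2→TP3) × (TP2→TP4) = (7114, -86862, 76153).
So ∂z/∂x = −n_x/n_z = −0.09342 and ∂z/∂y = −n_y/n_z = 1.14062.
|∇z| = √(a²+b²) = 1.14444, so dip δ = arctan(1.14444) = 48.85°.
True thickness = vertical thickness × cos δ = 171 × cos 48.85° = 112.52 ft.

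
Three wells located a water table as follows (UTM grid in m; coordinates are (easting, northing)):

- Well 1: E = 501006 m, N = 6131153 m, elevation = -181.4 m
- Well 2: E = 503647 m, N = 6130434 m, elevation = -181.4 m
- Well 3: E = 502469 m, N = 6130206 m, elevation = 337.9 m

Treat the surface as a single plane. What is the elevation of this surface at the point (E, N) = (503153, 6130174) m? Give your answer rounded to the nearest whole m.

Let the plane be z = a·E + b·N + c.
Well 2−Well 1: 2641a − 719b = 0;  Well 3−Well 1: 1463a − 947b = 519.3.
Solving gives a = −0.25765577, b = −0.94641012.
Then c = -181.4 − a·501006 − b·6131153 = 5931490.94.
At (503153, 6130174): z = −129640.3 − 5801658.7 + 5931490.94 = 191.9 m.

192 m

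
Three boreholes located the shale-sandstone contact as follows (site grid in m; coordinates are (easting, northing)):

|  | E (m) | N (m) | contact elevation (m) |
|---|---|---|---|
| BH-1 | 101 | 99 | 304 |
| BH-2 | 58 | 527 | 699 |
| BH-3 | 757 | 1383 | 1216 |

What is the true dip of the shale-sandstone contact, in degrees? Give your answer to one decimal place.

Two edge vectors: BH-1→BH-2 = (-43, 428, 395), BH-1→BH-3 = (656, 1284, 912).
Normal n = (BH-1→BH-2) × (BH-1→BH-3) = (-116844, 298336, -335980).
So ∂z/∂E = −n_x/n_z = −0.34777 and ∂z/∂N = −n_y/n_z = 0.88796.
Gradient magnitude |∇z| = √(a² + b²) = √(0.12094 + 0.78847) = 0.95363.
True dip = arctan(0.95363) = 43.6°, dipping toward SSE (azimuth ≈ 159°).

43.6°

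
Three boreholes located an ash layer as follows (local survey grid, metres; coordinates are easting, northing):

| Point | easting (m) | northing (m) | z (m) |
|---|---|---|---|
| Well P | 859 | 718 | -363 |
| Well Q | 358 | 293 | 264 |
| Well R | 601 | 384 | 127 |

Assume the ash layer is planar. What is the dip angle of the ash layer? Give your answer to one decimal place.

55.4°

Two edge vectors: Well P→Well Q = (-501, -425, 627), Well P→Well R = (-258, -334, 490).
Normal n = (Well P→Well Q) × (Well P→Well R) = (1168, 83724, 57684).
So ∂z/∂easting = −n_x/n_z = −0.02025 and ∂z/∂northing = −n_y/n_z = −1.45143.
Gradient magnitude |∇z| = √(a² + b²) = √(0.00041 + 2.10663) = 1.45157.
True dip = arctan(1.45157) = 55.4°, dipping toward N (azimuth ≈ 001°).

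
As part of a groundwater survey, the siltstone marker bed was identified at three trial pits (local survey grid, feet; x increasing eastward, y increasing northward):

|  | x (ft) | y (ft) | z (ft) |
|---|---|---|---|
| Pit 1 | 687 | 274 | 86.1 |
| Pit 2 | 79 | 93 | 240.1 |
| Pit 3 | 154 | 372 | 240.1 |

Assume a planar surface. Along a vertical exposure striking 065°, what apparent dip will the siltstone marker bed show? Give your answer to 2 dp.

Two edge vectors: Pit 1→Pit 2 = (-608, -181, 154), Pit 1→Pit 3 = (-533, 98, 154).
Normal n = (Pit 1→Pit 2) × (Pit 1→Pit 3) = (-42966, 11550, -156057).
So ∂z/∂x = −n_x/n_z = −0.27532 and ∂z/∂y = −n_y/n_z = 0.07401.
Unit vector along 065° is (sin 65°, cos 65°) = (0.9063, 0.4226).
Slope in that direction = a·(0.9063) + b·(0.4226) = −0.21825.
Apparent dip = arctan|0.21825| = 12.31° (true dip is 15.9°, so apparent ≤ true as expected).

12.31°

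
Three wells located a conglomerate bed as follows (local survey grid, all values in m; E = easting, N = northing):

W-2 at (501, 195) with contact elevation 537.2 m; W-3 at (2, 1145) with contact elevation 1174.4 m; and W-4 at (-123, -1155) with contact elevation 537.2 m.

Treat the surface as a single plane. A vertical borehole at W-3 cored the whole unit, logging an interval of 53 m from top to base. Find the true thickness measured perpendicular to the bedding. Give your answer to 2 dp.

Let the plane be z = a·E + b·N + c.
W-3−W-2: −499a + 950b = 637.2;  W-4−W-2: −624a − 1350b = 0.
Solving gives a = −0.67924, b = 0.31396.
|∇z| = √(a²+b²) = 0.74829, so dip δ = arctan(0.74829) = 36.81°.
True thickness = vertical thickness × cos δ = 53 × cos 36.81° = 42.43 m.

42.43 m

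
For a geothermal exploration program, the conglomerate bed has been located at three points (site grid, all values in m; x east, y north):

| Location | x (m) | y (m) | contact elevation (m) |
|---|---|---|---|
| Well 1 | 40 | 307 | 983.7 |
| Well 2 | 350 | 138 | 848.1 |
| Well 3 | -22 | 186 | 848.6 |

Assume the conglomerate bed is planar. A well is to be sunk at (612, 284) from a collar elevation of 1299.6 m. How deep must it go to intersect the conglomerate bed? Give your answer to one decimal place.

263.4 m

Two edge vectors: Well 1→Well 2 = (310, -169, -135.6), Well 1→Well 3 = (-62, -121, -135.1).
Normal n = (Well 1→Well 2) × (Well 1→Well 3) = (6424.3, 50288.2, -47988).
So ∂z/∂x = −n_x/n_z = 0.13387 and ∂z/∂y = −n_y/n_z = 1.04793.
Intercept c from Well 1: 983.7 − 5.35 − 321.72 = 656.63.
At (612, 284): z_contact = 81.93 + 297.61 + 656.63 = 1036.17 m.
Depth below ground = 1299.6 − 1036.17 = 263.4 m.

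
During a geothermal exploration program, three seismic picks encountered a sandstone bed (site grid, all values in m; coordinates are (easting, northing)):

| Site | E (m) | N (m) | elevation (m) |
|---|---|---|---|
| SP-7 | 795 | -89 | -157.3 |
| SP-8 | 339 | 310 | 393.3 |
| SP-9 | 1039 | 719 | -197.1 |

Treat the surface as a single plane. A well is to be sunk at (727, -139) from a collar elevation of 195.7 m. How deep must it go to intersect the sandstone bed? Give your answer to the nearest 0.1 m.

Let the plane be z = a·E + b·N + c.
SP-8−SP-7: −456a + 399b = 550.6;  SP-9−SP-7: 244a + 808b = −39.8.
Solving gives a = −0.989182, b = 0.249456.
Then c = -157.3 − a·795 − b·-89 = 651.30.
At (727, -139): z_contact = −719.14 − 34.67 + 651.30 = -102.51 m.
Depth below ground = 195.7 − (-102.51) = 298.2 m.

298.2 m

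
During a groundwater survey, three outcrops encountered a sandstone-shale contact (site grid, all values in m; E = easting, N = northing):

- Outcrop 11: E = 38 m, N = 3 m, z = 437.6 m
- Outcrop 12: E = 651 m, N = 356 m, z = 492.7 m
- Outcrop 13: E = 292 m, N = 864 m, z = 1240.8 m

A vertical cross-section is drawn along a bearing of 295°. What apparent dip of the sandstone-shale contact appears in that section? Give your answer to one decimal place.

43.5°

Let the plane be z = a·E + b·N + c.
Outcrop 12−Outcrop 11: 613a + 353b = 55.1;  Outcrop 13−Outcrop 11: 254a + 861b = 803.2.
Solving gives a = −0.53885, b = 1.09183.
Unit vector along 295° is (sin 295°, cos 295°) = (-0.9063, 0.4226).
Slope in that direction = a·(-0.9063) + b·(0.4226) = 0.94980.
Apparent dip = arctan|0.94980| = 43.5° (true dip is 50.6°, so apparent ≤ true as expected).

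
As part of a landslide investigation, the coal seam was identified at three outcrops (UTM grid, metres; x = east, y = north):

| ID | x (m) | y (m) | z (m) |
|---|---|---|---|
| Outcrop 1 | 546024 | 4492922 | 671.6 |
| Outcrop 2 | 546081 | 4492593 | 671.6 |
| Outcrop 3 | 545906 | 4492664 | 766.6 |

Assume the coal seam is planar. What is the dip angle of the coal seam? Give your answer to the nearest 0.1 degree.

30.7°

Let the plane be z = a·x + b·y + c.
Outcrop 2−Outcrop 1: 57a − 329b = 0;  Outcrop 3−Outcrop 1: −118a − 258b = 95.
Solving gives a = −0.58390, b = −0.10116.
Gradient magnitude |∇z| = √(a² + b²) = √(0.34094 + 0.01023) = 0.59260.
True dip = arctan(0.59260) = 30.7°, dipping toward E (azimuth ≈ 080°).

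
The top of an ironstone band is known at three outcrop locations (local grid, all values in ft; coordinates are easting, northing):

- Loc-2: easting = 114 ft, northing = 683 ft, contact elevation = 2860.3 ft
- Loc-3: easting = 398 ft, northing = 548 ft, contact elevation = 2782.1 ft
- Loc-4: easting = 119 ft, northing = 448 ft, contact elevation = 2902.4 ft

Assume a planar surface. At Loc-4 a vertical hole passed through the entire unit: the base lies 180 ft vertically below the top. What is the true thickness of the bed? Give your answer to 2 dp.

166.58 ft

Two edge vectors: Loc-2→Loc-3 = (284, -135, -78.2), Loc-2→Loc-4 = (5, -235, 42.1).
Normal n = (Loc-2→Loc-3) × (Loc-2→Loc-4) = (-24060.5, -12347.4, -66065).
So ∂z/∂easting = −n_x/n_z = −0.36419 and ∂z/∂northing = −n_y/n_z = −0.18690.
|∇z| = √(a²+b²) = 0.40935, so dip δ = arctan(0.40935) = 22.26°.
True thickness = vertical thickness × cos δ = 180 × cos 22.26° = 166.58 ft.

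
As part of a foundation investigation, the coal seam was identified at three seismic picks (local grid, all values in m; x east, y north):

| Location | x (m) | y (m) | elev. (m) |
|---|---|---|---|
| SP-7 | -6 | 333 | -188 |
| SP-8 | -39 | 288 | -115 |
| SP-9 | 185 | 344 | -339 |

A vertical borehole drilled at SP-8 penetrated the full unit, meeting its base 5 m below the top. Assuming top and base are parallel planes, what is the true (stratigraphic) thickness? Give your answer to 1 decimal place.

3.0 m

Let the plane be z = a·x + b·y + c.
SP-8−SP-7: −33a − 45b = 73;  SP-9−SP-7: 191a + 11b = −151.
Solving gives a = −0.72789, b = −1.08844.
|∇z| = √(a²+b²) = 1.30940, so dip δ = arctan(1.30940) = 52.63°.
True thickness = vertical thickness × cos δ = 5 × cos 52.63° = 3.0 m.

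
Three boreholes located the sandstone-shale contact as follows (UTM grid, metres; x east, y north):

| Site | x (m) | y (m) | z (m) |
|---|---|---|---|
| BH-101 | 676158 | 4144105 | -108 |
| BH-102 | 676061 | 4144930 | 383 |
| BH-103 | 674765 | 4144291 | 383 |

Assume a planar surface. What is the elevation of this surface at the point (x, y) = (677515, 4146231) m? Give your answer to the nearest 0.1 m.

711.6 m

Two edge vectors: BH-101→BH-102 = (-97, 825, 491), BH-101→BH-103 = (-1393, 186, 491).
Normal n = (BH-101→BH-102) × (BH-101→BH-103) = (313749, -636336, 1131183).
So ∂z/∂x = −n_x/n_z = −0.277363610 and ∂z/∂y = −n_y/n_z = 0.562540279.
Intercept c from BH-101: -108 + 187541.62 − 2331225.98 = −2143792.36.
At (677515, 4146231): z = −187918.0 + 2332421.9 − 2143792.36 = 711.6 m.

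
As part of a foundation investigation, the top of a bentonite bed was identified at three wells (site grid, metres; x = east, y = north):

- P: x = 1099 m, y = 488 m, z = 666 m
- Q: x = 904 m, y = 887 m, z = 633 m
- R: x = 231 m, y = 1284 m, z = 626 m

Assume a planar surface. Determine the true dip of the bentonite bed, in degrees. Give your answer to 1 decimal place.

6.9°

Let the plane be z = a·x + b·y + c.
Q−P: −195a + 399b = −33;  R−P: −868a + 796b = −40.
Solving gives a = −0.05394, b = −0.10907.
Gradient magnitude |∇z| = √(a² + b²) = √(0.00291 + 0.01190) = 0.12167.
True dip = arctan(0.12167) = 6.9°, dipping toward NNE (azimuth ≈ 026°).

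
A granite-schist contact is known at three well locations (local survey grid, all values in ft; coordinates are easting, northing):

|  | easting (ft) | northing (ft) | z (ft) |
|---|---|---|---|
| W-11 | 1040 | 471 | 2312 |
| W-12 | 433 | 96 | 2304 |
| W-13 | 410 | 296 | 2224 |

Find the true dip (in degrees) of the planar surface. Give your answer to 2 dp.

Let the plane be z = a·easting + b·northing + c.
W-12−W-11: −607a − 375b = −8;  W-13−W-11: −630a − 175b = −88.
Solving gives a = 0.24303, b = −0.37205.
Gradient magnitude |∇z| = √(a² + b²) = √(0.05906 + 0.13842) = 0.44439.
True dip = arctan(0.44439) = 23.96°, dipping toward NNW (azimuth ≈ 327°).

23.96°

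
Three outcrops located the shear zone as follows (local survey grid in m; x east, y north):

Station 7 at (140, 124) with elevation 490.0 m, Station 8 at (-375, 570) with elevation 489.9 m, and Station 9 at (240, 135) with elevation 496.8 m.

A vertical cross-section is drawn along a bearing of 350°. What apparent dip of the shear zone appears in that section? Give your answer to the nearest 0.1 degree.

3.3°

Let the plane be z = a·x + b·y + c.
Station 8−Station 7: −515a + 446b = −0.1;  Station 9−Station 7: 100a + 11b = 6.8.
Solving gives a = 0.06036, b = 0.06947.
Unit vector along 350° is (sin 350°, cos 350°) = (-0.1736, 0.9848).
Slope in that direction = a·(-0.1736) + b·(0.9848) = 0.05794.
Apparent dip = arctan|0.05794| = 3.3° (true dip is 5.3°, so apparent ≤ true as expected).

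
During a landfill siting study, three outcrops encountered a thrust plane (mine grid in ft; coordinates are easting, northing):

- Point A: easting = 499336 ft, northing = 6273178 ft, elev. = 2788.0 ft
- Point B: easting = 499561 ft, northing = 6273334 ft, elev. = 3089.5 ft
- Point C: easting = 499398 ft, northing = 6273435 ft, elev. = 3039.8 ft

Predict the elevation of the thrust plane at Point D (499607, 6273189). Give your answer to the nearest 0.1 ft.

Two edge vectors: Point A→Point B = (225, 156, 301.5), Point A→Point C = (62, 257, 251.8).
Normal n = (Point A→Point B) × (Point A→Point C) = (-38204.7, -37962, 48153).
So ∂z/∂easting = −n_x/n_z = 0.793402280 and ∂z/∂northing = −n_y/n_z = 0.788362096.
Intercept c from Point A: 2788 − 396174.32 − 4945535.76 = −5338922.08.
At (499607, 6273189): z = 396389.3 + 4945544.4 − 5338922.08 = 3011.7 ft.

3011.7 ft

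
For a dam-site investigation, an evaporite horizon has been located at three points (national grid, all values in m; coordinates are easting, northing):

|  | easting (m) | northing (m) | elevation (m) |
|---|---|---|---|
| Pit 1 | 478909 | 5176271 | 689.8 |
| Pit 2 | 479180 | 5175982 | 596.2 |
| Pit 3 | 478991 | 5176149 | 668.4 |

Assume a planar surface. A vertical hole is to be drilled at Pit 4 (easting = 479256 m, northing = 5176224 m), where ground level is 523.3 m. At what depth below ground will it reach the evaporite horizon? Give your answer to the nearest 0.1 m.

Let the plane be z = a·easting + b·northing + c.
Pit 2−Pit 1: 271a − 289b = −93.6;  Pit 3−Pit 1: 82a − 122b = −21.4.
Solving gives a = −0.559013242, b = −0.200320376.
Then c = 689.8 − a·478909 − b·5176271 = 1305318.83.
At (479256, 5176224): z_contact = −267910.45 − 1036903.14 + 1305318.83 = 505.24 m.
Depth below ground = 523.3 − 505.24 = 18.1 m.

18.1 m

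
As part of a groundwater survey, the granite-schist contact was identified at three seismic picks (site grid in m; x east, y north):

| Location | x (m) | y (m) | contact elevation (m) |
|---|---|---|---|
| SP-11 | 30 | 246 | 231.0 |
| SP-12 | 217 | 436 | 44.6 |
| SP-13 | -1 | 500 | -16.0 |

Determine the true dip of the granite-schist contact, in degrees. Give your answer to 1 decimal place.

44.2°

Let the plane be z = a·x + b·y + c.
SP-12−SP-11: 187a + 190b = −186.4;  SP-13−SP-11: −31a + 254b = −247.
Solving gives a = −0.00778, b = −0.97339.
Gradient magnitude |∇z| = √(a² + b²) = √(0.00006 + 0.94749) = 0.97342.
True dip = arctan(0.97342) = 44.2°, dipping toward N (azimuth ≈ 000°).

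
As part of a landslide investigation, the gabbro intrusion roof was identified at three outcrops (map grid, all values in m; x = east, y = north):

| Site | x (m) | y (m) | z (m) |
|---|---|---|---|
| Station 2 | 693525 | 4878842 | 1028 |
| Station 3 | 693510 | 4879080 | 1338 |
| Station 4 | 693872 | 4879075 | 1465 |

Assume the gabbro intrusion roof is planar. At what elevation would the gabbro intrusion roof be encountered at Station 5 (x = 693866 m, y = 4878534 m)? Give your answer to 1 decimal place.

745.5 m

Two edge vectors: Station 2→Station 3 = (-15, 238, 310), Station 2→Station 4 = (347, 233, 437).
Normal n = (Station 2→Station 3) × (Station 2→Station 4) = (31776, 114125, -86081).
So ∂z/∂x = −n_x/n_z = 0.369140693 and ∂z/∂y = −n_y/n_z = 1.325786178.
Intercept c from Station 2: 1028 − 256008.30 − 6468301.29 = −6723281.59.
At (693866, 4878534): z = 256134.2 + 6467892.9 − 6723281.59 = 745.5 m.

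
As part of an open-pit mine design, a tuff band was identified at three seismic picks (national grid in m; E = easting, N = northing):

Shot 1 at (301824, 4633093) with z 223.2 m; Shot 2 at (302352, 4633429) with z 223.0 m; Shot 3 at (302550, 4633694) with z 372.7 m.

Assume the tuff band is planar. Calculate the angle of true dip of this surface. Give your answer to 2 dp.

Two edge vectors: Shot 1→Shot 2 = (528, 336, -0.2), Shot 1→Shot 3 = (726, 601, 149.5).
Normal n = (Shot 1→Shot 2) × (Shot 1→Shot 3) = (50352.2, -79081.2, 73392).
So ∂z/∂E = −n_x/n_z = −0.68607 and ∂z/∂N = −n_y/n_z = 1.07752.
Gradient magnitude |∇z| = √(a² + b²) = √(0.47069 + 1.16105) = 1.27740.
True dip = arctan(1.27740) = 51.94°, dipping toward SSE (azimuth ≈ 148°).

51.94°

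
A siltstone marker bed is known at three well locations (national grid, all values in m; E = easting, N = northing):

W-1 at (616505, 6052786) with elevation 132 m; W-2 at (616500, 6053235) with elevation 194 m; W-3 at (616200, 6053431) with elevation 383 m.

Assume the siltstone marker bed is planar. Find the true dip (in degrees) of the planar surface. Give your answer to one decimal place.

Let the plane be z = a·E + b·N + c.
W-2−W-1: −5a + 449b = 62;  W-3−W-1: −305a + 645b = 251.
Solving gives a = −0.54374, b = 0.13203.
Gradient magnitude |∇z| = √(a² + b²) = √(0.29565 + 0.01743) = 0.55954.
True dip = arctan(0.55954) = 29.2°, dipping toward ESE (azimuth ≈ 104°).

29.2°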